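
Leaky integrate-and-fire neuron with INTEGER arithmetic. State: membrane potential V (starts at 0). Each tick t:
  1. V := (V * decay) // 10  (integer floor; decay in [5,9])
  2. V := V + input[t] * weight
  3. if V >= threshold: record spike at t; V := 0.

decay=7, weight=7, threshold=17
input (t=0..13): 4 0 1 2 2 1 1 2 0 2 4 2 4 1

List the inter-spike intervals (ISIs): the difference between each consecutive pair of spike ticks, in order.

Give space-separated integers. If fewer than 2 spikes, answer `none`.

t=0: input=4 -> V=0 FIRE
t=1: input=0 -> V=0
t=2: input=1 -> V=7
t=3: input=2 -> V=0 FIRE
t=4: input=2 -> V=14
t=5: input=1 -> V=16
t=6: input=1 -> V=0 FIRE
t=7: input=2 -> V=14
t=8: input=0 -> V=9
t=9: input=2 -> V=0 FIRE
t=10: input=4 -> V=0 FIRE
t=11: input=2 -> V=14
t=12: input=4 -> V=0 FIRE
t=13: input=1 -> V=7

Answer: 3 3 3 1 2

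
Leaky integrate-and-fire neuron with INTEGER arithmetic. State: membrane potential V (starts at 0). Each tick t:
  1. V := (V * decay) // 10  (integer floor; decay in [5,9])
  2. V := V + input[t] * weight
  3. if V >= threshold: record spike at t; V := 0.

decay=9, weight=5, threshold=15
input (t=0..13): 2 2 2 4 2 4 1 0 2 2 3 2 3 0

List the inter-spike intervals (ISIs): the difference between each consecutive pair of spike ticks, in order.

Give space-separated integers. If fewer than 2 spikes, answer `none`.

t=0: input=2 -> V=10
t=1: input=2 -> V=0 FIRE
t=2: input=2 -> V=10
t=3: input=4 -> V=0 FIRE
t=4: input=2 -> V=10
t=5: input=4 -> V=0 FIRE
t=6: input=1 -> V=5
t=7: input=0 -> V=4
t=8: input=2 -> V=13
t=9: input=2 -> V=0 FIRE
t=10: input=3 -> V=0 FIRE
t=11: input=2 -> V=10
t=12: input=3 -> V=0 FIRE
t=13: input=0 -> V=0

Answer: 2 2 4 1 2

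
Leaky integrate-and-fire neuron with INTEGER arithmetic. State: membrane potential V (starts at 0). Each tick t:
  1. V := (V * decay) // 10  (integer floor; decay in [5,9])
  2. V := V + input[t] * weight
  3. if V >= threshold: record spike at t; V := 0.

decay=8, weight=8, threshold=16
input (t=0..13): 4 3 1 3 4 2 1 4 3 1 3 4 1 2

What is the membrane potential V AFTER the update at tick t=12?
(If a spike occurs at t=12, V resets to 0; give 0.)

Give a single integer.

t=0: input=4 -> V=0 FIRE
t=1: input=3 -> V=0 FIRE
t=2: input=1 -> V=8
t=3: input=3 -> V=0 FIRE
t=4: input=4 -> V=0 FIRE
t=5: input=2 -> V=0 FIRE
t=6: input=1 -> V=8
t=7: input=4 -> V=0 FIRE
t=8: input=3 -> V=0 FIRE
t=9: input=1 -> V=8
t=10: input=3 -> V=0 FIRE
t=11: input=4 -> V=0 FIRE
t=12: input=1 -> V=8
t=13: input=2 -> V=0 FIRE

Answer: 8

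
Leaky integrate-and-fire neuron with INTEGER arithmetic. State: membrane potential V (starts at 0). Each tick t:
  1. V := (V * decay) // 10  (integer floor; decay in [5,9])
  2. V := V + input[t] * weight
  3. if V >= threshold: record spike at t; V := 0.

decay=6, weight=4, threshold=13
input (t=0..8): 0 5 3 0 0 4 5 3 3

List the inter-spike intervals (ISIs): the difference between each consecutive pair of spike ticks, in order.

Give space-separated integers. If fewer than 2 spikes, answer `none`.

Answer: 4 1 2

Derivation:
t=0: input=0 -> V=0
t=1: input=5 -> V=0 FIRE
t=2: input=3 -> V=12
t=3: input=0 -> V=7
t=4: input=0 -> V=4
t=5: input=4 -> V=0 FIRE
t=6: input=5 -> V=0 FIRE
t=7: input=3 -> V=12
t=8: input=3 -> V=0 FIRE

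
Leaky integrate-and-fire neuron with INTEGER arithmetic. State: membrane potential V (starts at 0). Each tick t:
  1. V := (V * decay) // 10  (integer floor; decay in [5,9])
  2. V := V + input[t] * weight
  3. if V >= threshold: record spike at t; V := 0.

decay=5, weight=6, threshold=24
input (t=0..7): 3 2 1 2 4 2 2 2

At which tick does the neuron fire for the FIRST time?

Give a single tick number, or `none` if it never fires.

t=0: input=3 -> V=18
t=1: input=2 -> V=21
t=2: input=1 -> V=16
t=3: input=2 -> V=20
t=4: input=4 -> V=0 FIRE
t=5: input=2 -> V=12
t=6: input=2 -> V=18
t=7: input=2 -> V=21

Answer: 4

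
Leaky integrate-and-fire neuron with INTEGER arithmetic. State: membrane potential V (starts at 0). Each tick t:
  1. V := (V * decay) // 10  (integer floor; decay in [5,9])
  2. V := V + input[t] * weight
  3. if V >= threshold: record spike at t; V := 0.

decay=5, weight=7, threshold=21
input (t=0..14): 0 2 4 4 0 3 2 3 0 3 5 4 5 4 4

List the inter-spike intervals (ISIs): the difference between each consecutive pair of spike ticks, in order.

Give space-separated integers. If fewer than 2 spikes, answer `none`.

Answer: 1 2 2 2 1 1 1 1 1

Derivation:
t=0: input=0 -> V=0
t=1: input=2 -> V=14
t=2: input=4 -> V=0 FIRE
t=3: input=4 -> V=0 FIRE
t=4: input=0 -> V=0
t=5: input=3 -> V=0 FIRE
t=6: input=2 -> V=14
t=7: input=3 -> V=0 FIRE
t=8: input=0 -> V=0
t=9: input=3 -> V=0 FIRE
t=10: input=5 -> V=0 FIRE
t=11: input=4 -> V=0 FIRE
t=12: input=5 -> V=0 FIRE
t=13: input=4 -> V=0 FIRE
t=14: input=4 -> V=0 FIRE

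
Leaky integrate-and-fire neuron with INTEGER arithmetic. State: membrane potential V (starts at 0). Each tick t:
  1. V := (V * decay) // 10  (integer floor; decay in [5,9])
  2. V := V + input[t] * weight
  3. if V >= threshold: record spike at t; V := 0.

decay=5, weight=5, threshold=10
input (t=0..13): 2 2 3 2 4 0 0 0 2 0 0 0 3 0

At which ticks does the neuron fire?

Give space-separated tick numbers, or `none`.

Answer: 0 1 2 3 4 8 12

Derivation:
t=0: input=2 -> V=0 FIRE
t=1: input=2 -> V=0 FIRE
t=2: input=3 -> V=0 FIRE
t=3: input=2 -> V=0 FIRE
t=4: input=4 -> V=0 FIRE
t=5: input=0 -> V=0
t=6: input=0 -> V=0
t=7: input=0 -> V=0
t=8: input=2 -> V=0 FIRE
t=9: input=0 -> V=0
t=10: input=0 -> V=0
t=11: input=0 -> V=0
t=12: input=3 -> V=0 FIRE
t=13: input=0 -> V=0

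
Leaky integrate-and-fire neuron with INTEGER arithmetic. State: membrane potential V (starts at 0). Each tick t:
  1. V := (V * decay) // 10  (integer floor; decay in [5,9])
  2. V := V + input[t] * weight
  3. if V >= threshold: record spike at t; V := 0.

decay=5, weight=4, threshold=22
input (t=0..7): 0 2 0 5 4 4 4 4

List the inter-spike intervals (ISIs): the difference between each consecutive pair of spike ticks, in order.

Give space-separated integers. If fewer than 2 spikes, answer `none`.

t=0: input=0 -> V=0
t=1: input=2 -> V=8
t=2: input=0 -> V=4
t=3: input=5 -> V=0 FIRE
t=4: input=4 -> V=16
t=5: input=4 -> V=0 FIRE
t=6: input=4 -> V=16
t=7: input=4 -> V=0 FIRE

Answer: 2 2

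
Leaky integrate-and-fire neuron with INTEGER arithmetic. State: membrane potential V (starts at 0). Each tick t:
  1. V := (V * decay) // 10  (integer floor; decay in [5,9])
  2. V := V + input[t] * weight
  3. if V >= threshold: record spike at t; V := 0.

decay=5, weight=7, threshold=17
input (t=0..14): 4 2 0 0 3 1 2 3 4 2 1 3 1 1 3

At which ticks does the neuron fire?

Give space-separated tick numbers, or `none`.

Answer: 0 4 6 7 8 11 14

Derivation:
t=0: input=4 -> V=0 FIRE
t=1: input=2 -> V=14
t=2: input=0 -> V=7
t=3: input=0 -> V=3
t=4: input=3 -> V=0 FIRE
t=5: input=1 -> V=7
t=6: input=2 -> V=0 FIRE
t=7: input=3 -> V=0 FIRE
t=8: input=4 -> V=0 FIRE
t=9: input=2 -> V=14
t=10: input=1 -> V=14
t=11: input=3 -> V=0 FIRE
t=12: input=1 -> V=7
t=13: input=1 -> V=10
t=14: input=3 -> V=0 FIRE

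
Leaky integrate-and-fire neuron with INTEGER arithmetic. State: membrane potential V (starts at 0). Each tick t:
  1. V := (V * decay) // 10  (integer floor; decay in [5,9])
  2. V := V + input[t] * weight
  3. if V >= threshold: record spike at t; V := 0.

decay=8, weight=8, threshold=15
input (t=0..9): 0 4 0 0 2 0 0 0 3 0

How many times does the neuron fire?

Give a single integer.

t=0: input=0 -> V=0
t=1: input=4 -> V=0 FIRE
t=2: input=0 -> V=0
t=3: input=0 -> V=0
t=4: input=2 -> V=0 FIRE
t=5: input=0 -> V=0
t=6: input=0 -> V=0
t=7: input=0 -> V=0
t=8: input=3 -> V=0 FIRE
t=9: input=0 -> V=0

Answer: 3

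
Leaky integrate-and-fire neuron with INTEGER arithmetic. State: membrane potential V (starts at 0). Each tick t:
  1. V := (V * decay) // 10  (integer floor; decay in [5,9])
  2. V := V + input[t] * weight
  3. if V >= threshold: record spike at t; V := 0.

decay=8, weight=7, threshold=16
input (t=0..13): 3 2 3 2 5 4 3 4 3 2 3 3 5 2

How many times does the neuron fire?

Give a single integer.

t=0: input=3 -> V=0 FIRE
t=1: input=2 -> V=14
t=2: input=3 -> V=0 FIRE
t=3: input=2 -> V=14
t=4: input=5 -> V=0 FIRE
t=5: input=4 -> V=0 FIRE
t=6: input=3 -> V=0 FIRE
t=7: input=4 -> V=0 FIRE
t=8: input=3 -> V=0 FIRE
t=9: input=2 -> V=14
t=10: input=3 -> V=0 FIRE
t=11: input=3 -> V=0 FIRE
t=12: input=5 -> V=0 FIRE
t=13: input=2 -> V=14

Answer: 10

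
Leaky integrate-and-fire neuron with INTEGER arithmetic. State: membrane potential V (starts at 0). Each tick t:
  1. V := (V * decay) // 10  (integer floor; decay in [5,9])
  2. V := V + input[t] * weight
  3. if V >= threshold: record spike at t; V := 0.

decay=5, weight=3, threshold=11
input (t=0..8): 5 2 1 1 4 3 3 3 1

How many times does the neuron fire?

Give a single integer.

Answer: 3

Derivation:
t=0: input=5 -> V=0 FIRE
t=1: input=2 -> V=6
t=2: input=1 -> V=6
t=3: input=1 -> V=6
t=4: input=4 -> V=0 FIRE
t=5: input=3 -> V=9
t=6: input=3 -> V=0 FIRE
t=7: input=3 -> V=9
t=8: input=1 -> V=7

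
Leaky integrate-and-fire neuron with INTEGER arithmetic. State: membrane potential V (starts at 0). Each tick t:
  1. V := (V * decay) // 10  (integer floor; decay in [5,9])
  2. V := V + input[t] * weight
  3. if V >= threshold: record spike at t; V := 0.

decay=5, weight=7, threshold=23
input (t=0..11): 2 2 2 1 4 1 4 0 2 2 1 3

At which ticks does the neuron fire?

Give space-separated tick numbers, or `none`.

t=0: input=2 -> V=14
t=1: input=2 -> V=21
t=2: input=2 -> V=0 FIRE
t=3: input=1 -> V=7
t=4: input=4 -> V=0 FIRE
t=5: input=1 -> V=7
t=6: input=4 -> V=0 FIRE
t=7: input=0 -> V=0
t=8: input=2 -> V=14
t=9: input=2 -> V=21
t=10: input=1 -> V=17
t=11: input=3 -> V=0 FIRE

Answer: 2 4 6 11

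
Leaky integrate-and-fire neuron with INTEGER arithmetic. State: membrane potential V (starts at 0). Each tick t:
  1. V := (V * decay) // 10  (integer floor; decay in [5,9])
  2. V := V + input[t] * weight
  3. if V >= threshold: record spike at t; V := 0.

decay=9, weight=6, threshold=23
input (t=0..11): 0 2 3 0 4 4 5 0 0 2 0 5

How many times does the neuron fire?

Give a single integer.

Answer: 5

Derivation:
t=0: input=0 -> V=0
t=1: input=2 -> V=12
t=2: input=3 -> V=0 FIRE
t=3: input=0 -> V=0
t=4: input=4 -> V=0 FIRE
t=5: input=4 -> V=0 FIRE
t=6: input=5 -> V=0 FIRE
t=7: input=0 -> V=0
t=8: input=0 -> V=0
t=9: input=2 -> V=12
t=10: input=0 -> V=10
t=11: input=5 -> V=0 FIRE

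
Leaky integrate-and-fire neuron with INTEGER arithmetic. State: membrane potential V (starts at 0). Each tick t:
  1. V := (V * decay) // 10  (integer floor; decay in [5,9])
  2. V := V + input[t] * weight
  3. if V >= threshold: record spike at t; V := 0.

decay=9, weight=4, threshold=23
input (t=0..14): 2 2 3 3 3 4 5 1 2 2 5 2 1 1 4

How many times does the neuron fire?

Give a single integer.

Answer: 5

Derivation:
t=0: input=2 -> V=8
t=1: input=2 -> V=15
t=2: input=3 -> V=0 FIRE
t=3: input=3 -> V=12
t=4: input=3 -> V=22
t=5: input=4 -> V=0 FIRE
t=6: input=5 -> V=20
t=7: input=1 -> V=22
t=8: input=2 -> V=0 FIRE
t=9: input=2 -> V=8
t=10: input=5 -> V=0 FIRE
t=11: input=2 -> V=8
t=12: input=1 -> V=11
t=13: input=1 -> V=13
t=14: input=4 -> V=0 FIRE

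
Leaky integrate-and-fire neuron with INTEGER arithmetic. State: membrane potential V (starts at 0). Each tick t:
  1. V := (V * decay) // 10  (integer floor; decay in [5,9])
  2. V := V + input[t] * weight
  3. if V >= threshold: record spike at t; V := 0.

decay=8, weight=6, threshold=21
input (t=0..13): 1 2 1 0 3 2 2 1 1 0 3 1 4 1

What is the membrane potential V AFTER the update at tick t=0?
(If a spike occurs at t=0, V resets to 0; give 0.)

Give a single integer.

Answer: 6

Derivation:
t=0: input=1 -> V=6
t=1: input=2 -> V=16
t=2: input=1 -> V=18
t=3: input=0 -> V=14
t=4: input=3 -> V=0 FIRE
t=5: input=2 -> V=12
t=6: input=2 -> V=0 FIRE
t=7: input=1 -> V=6
t=8: input=1 -> V=10
t=9: input=0 -> V=8
t=10: input=3 -> V=0 FIRE
t=11: input=1 -> V=6
t=12: input=4 -> V=0 FIRE
t=13: input=1 -> V=6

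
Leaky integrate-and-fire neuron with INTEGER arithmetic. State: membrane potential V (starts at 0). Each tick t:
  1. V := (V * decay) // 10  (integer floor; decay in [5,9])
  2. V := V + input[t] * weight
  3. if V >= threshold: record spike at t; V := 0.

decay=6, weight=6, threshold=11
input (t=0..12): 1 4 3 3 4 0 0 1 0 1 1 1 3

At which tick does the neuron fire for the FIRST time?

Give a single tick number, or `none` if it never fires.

t=0: input=1 -> V=6
t=1: input=4 -> V=0 FIRE
t=2: input=3 -> V=0 FIRE
t=3: input=3 -> V=0 FIRE
t=4: input=4 -> V=0 FIRE
t=5: input=0 -> V=0
t=6: input=0 -> V=0
t=7: input=1 -> V=6
t=8: input=0 -> V=3
t=9: input=1 -> V=7
t=10: input=1 -> V=10
t=11: input=1 -> V=0 FIRE
t=12: input=3 -> V=0 FIRE

Answer: 1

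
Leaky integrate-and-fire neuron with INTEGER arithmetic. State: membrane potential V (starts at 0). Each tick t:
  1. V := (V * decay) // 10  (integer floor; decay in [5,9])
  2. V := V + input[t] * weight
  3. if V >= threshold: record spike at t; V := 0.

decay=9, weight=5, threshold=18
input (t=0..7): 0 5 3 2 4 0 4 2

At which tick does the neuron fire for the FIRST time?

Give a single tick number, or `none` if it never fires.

t=0: input=0 -> V=0
t=1: input=5 -> V=0 FIRE
t=2: input=3 -> V=15
t=3: input=2 -> V=0 FIRE
t=4: input=4 -> V=0 FIRE
t=5: input=0 -> V=0
t=6: input=4 -> V=0 FIRE
t=7: input=2 -> V=10

Answer: 1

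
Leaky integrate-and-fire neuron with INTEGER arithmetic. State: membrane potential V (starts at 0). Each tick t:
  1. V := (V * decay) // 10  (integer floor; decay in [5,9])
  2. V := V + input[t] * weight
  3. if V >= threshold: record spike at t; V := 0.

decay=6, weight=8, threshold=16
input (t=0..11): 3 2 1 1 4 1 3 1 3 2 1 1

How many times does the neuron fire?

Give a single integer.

t=0: input=3 -> V=0 FIRE
t=1: input=2 -> V=0 FIRE
t=2: input=1 -> V=8
t=3: input=1 -> V=12
t=4: input=4 -> V=0 FIRE
t=5: input=1 -> V=8
t=6: input=3 -> V=0 FIRE
t=7: input=1 -> V=8
t=8: input=3 -> V=0 FIRE
t=9: input=2 -> V=0 FIRE
t=10: input=1 -> V=8
t=11: input=1 -> V=12

Answer: 6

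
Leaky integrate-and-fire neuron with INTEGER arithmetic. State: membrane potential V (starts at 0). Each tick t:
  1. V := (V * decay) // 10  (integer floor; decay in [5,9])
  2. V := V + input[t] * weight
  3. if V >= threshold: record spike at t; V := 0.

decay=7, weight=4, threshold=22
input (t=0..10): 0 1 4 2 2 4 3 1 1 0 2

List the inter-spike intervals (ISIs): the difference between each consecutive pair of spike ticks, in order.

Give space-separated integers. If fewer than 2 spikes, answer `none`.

t=0: input=0 -> V=0
t=1: input=1 -> V=4
t=2: input=4 -> V=18
t=3: input=2 -> V=20
t=4: input=2 -> V=0 FIRE
t=5: input=4 -> V=16
t=6: input=3 -> V=0 FIRE
t=7: input=1 -> V=4
t=8: input=1 -> V=6
t=9: input=0 -> V=4
t=10: input=2 -> V=10

Answer: 2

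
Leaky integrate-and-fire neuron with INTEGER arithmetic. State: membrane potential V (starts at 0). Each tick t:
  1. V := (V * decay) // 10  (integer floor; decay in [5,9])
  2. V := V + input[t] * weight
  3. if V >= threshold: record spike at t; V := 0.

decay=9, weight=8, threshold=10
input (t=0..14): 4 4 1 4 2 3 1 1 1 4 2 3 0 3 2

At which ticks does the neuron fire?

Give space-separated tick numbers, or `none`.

Answer: 0 1 3 4 5 7 9 10 11 13 14

Derivation:
t=0: input=4 -> V=0 FIRE
t=1: input=4 -> V=0 FIRE
t=2: input=1 -> V=8
t=3: input=4 -> V=0 FIRE
t=4: input=2 -> V=0 FIRE
t=5: input=3 -> V=0 FIRE
t=6: input=1 -> V=8
t=7: input=1 -> V=0 FIRE
t=8: input=1 -> V=8
t=9: input=4 -> V=0 FIRE
t=10: input=2 -> V=0 FIRE
t=11: input=3 -> V=0 FIRE
t=12: input=0 -> V=0
t=13: input=3 -> V=0 FIRE
t=14: input=2 -> V=0 FIRE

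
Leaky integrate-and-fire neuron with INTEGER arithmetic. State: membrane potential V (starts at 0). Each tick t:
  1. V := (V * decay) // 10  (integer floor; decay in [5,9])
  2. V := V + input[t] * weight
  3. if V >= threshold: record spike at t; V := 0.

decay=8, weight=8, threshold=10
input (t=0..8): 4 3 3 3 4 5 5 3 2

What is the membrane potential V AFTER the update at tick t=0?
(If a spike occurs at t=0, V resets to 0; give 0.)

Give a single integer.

Answer: 0

Derivation:
t=0: input=4 -> V=0 FIRE
t=1: input=3 -> V=0 FIRE
t=2: input=3 -> V=0 FIRE
t=3: input=3 -> V=0 FIRE
t=4: input=4 -> V=0 FIRE
t=5: input=5 -> V=0 FIRE
t=6: input=5 -> V=0 FIRE
t=7: input=3 -> V=0 FIRE
t=8: input=2 -> V=0 FIRE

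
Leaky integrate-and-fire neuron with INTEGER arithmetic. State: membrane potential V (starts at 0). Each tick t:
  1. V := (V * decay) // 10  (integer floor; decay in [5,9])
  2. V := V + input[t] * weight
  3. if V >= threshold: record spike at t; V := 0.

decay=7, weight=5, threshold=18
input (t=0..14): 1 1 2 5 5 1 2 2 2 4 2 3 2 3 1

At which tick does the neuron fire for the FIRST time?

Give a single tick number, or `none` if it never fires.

t=0: input=1 -> V=5
t=1: input=1 -> V=8
t=2: input=2 -> V=15
t=3: input=5 -> V=0 FIRE
t=4: input=5 -> V=0 FIRE
t=5: input=1 -> V=5
t=6: input=2 -> V=13
t=7: input=2 -> V=0 FIRE
t=8: input=2 -> V=10
t=9: input=4 -> V=0 FIRE
t=10: input=2 -> V=10
t=11: input=3 -> V=0 FIRE
t=12: input=2 -> V=10
t=13: input=3 -> V=0 FIRE
t=14: input=1 -> V=5

Answer: 3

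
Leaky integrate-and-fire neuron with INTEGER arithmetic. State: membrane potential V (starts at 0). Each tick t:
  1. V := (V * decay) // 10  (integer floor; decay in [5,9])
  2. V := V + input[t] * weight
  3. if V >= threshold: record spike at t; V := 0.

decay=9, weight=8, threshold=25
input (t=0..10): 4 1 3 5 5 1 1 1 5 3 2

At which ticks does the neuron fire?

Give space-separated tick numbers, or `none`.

t=0: input=4 -> V=0 FIRE
t=1: input=1 -> V=8
t=2: input=3 -> V=0 FIRE
t=3: input=5 -> V=0 FIRE
t=4: input=5 -> V=0 FIRE
t=5: input=1 -> V=8
t=6: input=1 -> V=15
t=7: input=1 -> V=21
t=8: input=5 -> V=0 FIRE
t=9: input=3 -> V=24
t=10: input=2 -> V=0 FIRE

Answer: 0 2 3 4 8 10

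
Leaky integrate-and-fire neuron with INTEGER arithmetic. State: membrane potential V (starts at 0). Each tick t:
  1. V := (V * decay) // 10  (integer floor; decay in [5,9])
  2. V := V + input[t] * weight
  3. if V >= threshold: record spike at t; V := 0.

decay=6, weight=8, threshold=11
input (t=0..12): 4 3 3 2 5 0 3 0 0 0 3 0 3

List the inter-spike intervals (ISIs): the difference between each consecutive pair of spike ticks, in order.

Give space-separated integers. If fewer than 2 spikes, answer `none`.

t=0: input=4 -> V=0 FIRE
t=1: input=3 -> V=0 FIRE
t=2: input=3 -> V=0 FIRE
t=3: input=2 -> V=0 FIRE
t=4: input=5 -> V=0 FIRE
t=5: input=0 -> V=0
t=6: input=3 -> V=0 FIRE
t=7: input=0 -> V=0
t=8: input=0 -> V=0
t=9: input=0 -> V=0
t=10: input=3 -> V=0 FIRE
t=11: input=0 -> V=0
t=12: input=3 -> V=0 FIRE

Answer: 1 1 1 1 2 4 2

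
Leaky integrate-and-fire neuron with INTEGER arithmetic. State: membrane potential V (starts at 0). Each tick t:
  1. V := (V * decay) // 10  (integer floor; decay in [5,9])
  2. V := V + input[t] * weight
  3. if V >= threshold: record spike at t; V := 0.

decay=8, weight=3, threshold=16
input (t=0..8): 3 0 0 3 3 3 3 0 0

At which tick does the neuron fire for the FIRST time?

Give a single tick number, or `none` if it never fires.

Answer: 4

Derivation:
t=0: input=3 -> V=9
t=1: input=0 -> V=7
t=2: input=0 -> V=5
t=3: input=3 -> V=13
t=4: input=3 -> V=0 FIRE
t=5: input=3 -> V=9
t=6: input=3 -> V=0 FIRE
t=7: input=0 -> V=0
t=8: input=0 -> V=0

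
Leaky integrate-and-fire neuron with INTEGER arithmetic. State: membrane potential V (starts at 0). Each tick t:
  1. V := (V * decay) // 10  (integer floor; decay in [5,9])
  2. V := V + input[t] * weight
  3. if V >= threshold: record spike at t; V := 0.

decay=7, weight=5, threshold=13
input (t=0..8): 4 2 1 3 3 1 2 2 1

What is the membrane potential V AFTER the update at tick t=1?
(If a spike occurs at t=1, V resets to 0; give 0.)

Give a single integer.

Answer: 10

Derivation:
t=0: input=4 -> V=0 FIRE
t=1: input=2 -> V=10
t=2: input=1 -> V=12
t=3: input=3 -> V=0 FIRE
t=4: input=3 -> V=0 FIRE
t=5: input=1 -> V=5
t=6: input=2 -> V=0 FIRE
t=7: input=2 -> V=10
t=8: input=1 -> V=12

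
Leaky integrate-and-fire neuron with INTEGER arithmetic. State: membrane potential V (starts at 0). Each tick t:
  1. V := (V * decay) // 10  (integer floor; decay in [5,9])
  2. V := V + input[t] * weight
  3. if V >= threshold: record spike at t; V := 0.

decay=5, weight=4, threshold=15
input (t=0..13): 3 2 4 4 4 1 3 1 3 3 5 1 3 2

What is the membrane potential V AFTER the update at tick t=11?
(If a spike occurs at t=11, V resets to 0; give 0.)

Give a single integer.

Answer: 4

Derivation:
t=0: input=3 -> V=12
t=1: input=2 -> V=14
t=2: input=4 -> V=0 FIRE
t=3: input=4 -> V=0 FIRE
t=4: input=4 -> V=0 FIRE
t=5: input=1 -> V=4
t=6: input=3 -> V=14
t=7: input=1 -> V=11
t=8: input=3 -> V=0 FIRE
t=9: input=3 -> V=12
t=10: input=5 -> V=0 FIRE
t=11: input=1 -> V=4
t=12: input=3 -> V=14
t=13: input=2 -> V=0 FIRE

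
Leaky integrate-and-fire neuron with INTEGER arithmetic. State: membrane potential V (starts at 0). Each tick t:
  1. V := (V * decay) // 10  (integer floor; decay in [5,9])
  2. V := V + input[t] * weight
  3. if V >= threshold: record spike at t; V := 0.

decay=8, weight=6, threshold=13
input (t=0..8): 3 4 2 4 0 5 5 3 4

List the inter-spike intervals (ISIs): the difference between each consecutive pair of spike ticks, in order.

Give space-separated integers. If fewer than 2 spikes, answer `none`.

Answer: 1 2 2 1 1 1

Derivation:
t=0: input=3 -> V=0 FIRE
t=1: input=4 -> V=0 FIRE
t=2: input=2 -> V=12
t=3: input=4 -> V=0 FIRE
t=4: input=0 -> V=0
t=5: input=5 -> V=0 FIRE
t=6: input=5 -> V=0 FIRE
t=7: input=3 -> V=0 FIRE
t=8: input=4 -> V=0 FIRE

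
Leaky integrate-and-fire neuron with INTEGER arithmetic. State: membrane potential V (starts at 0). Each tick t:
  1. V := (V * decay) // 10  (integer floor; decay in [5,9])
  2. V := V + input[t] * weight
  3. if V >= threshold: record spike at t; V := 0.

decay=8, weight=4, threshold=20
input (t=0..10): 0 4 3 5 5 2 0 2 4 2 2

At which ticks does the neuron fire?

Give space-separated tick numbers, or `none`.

t=0: input=0 -> V=0
t=1: input=4 -> V=16
t=2: input=3 -> V=0 FIRE
t=3: input=5 -> V=0 FIRE
t=4: input=5 -> V=0 FIRE
t=5: input=2 -> V=8
t=6: input=0 -> V=6
t=7: input=2 -> V=12
t=8: input=4 -> V=0 FIRE
t=9: input=2 -> V=8
t=10: input=2 -> V=14

Answer: 2 3 4 8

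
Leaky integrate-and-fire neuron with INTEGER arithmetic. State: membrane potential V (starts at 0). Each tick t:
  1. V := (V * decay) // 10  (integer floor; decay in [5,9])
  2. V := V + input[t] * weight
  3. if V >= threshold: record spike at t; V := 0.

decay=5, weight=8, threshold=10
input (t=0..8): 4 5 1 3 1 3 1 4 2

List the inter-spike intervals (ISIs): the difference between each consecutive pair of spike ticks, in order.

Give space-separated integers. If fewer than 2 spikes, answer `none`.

t=0: input=4 -> V=0 FIRE
t=1: input=5 -> V=0 FIRE
t=2: input=1 -> V=8
t=3: input=3 -> V=0 FIRE
t=4: input=1 -> V=8
t=5: input=3 -> V=0 FIRE
t=6: input=1 -> V=8
t=7: input=4 -> V=0 FIRE
t=8: input=2 -> V=0 FIRE

Answer: 1 2 2 2 1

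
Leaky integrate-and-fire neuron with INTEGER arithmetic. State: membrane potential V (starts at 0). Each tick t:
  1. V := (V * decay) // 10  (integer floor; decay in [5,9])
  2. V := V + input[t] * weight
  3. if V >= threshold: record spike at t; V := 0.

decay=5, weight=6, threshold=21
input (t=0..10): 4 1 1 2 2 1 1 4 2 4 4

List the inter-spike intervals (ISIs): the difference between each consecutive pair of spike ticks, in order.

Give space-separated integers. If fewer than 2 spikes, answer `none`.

t=0: input=4 -> V=0 FIRE
t=1: input=1 -> V=6
t=2: input=1 -> V=9
t=3: input=2 -> V=16
t=4: input=2 -> V=20
t=5: input=1 -> V=16
t=6: input=1 -> V=14
t=7: input=4 -> V=0 FIRE
t=8: input=2 -> V=12
t=9: input=4 -> V=0 FIRE
t=10: input=4 -> V=0 FIRE

Answer: 7 2 1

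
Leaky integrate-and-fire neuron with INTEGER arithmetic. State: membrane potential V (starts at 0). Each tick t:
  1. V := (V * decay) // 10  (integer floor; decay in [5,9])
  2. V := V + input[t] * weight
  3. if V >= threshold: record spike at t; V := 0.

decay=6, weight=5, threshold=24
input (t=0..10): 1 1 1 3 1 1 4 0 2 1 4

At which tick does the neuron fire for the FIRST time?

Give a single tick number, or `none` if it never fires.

t=0: input=1 -> V=5
t=1: input=1 -> V=8
t=2: input=1 -> V=9
t=3: input=3 -> V=20
t=4: input=1 -> V=17
t=5: input=1 -> V=15
t=6: input=4 -> V=0 FIRE
t=7: input=0 -> V=0
t=8: input=2 -> V=10
t=9: input=1 -> V=11
t=10: input=4 -> V=0 FIRE

Answer: 6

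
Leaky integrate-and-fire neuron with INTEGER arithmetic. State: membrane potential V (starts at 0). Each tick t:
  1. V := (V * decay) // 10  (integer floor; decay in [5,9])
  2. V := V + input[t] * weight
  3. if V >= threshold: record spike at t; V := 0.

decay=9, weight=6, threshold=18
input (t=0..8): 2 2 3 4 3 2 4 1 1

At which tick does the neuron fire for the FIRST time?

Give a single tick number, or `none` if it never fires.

Answer: 1

Derivation:
t=0: input=2 -> V=12
t=1: input=2 -> V=0 FIRE
t=2: input=3 -> V=0 FIRE
t=3: input=4 -> V=0 FIRE
t=4: input=3 -> V=0 FIRE
t=5: input=2 -> V=12
t=6: input=4 -> V=0 FIRE
t=7: input=1 -> V=6
t=8: input=1 -> V=11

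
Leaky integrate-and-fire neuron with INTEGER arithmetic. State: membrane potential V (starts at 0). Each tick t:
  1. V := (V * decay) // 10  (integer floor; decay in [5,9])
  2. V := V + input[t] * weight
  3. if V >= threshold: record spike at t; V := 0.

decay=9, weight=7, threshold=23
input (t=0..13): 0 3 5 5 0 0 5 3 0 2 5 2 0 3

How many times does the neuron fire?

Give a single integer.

t=0: input=0 -> V=0
t=1: input=3 -> V=21
t=2: input=5 -> V=0 FIRE
t=3: input=5 -> V=0 FIRE
t=4: input=0 -> V=0
t=5: input=0 -> V=0
t=6: input=5 -> V=0 FIRE
t=7: input=3 -> V=21
t=8: input=0 -> V=18
t=9: input=2 -> V=0 FIRE
t=10: input=5 -> V=0 FIRE
t=11: input=2 -> V=14
t=12: input=0 -> V=12
t=13: input=3 -> V=0 FIRE

Answer: 6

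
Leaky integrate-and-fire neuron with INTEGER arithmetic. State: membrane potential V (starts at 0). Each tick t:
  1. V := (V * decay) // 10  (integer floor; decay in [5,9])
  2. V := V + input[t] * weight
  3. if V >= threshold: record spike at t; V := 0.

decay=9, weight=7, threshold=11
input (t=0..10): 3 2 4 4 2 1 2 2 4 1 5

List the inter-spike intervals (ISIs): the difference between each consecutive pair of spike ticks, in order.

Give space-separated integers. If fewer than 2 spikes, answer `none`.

t=0: input=3 -> V=0 FIRE
t=1: input=2 -> V=0 FIRE
t=2: input=4 -> V=0 FIRE
t=3: input=4 -> V=0 FIRE
t=4: input=2 -> V=0 FIRE
t=5: input=1 -> V=7
t=6: input=2 -> V=0 FIRE
t=7: input=2 -> V=0 FIRE
t=8: input=4 -> V=0 FIRE
t=9: input=1 -> V=7
t=10: input=5 -> V=0 FIRE

Answer: 1 1 1 1 2 1 1 2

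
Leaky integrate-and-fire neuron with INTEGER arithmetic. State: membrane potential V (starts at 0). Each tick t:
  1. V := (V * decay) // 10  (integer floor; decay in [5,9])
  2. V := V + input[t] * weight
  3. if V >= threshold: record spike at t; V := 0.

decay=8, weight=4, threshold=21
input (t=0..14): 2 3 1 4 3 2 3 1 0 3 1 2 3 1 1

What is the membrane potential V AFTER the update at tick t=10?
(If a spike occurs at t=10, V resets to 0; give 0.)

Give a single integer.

t=0: input=2 -> V=8
t=1: input=3 -> V=18
t=2: input=1 -> V=18
t=3: input=4 -> V=0 FIRE
t=4: input=3 -> V=12
t=5: input=2 -> V=17
t=6: input=3 -> V=0 FIRE
t=7: input=1 -> V=4
t=8: input=0 -> V=3
t=9: input=3 -> V=14
t=10: input=1 -> V=15
t=11: input=2 -> V=20
t=12: input=3 -> V=0 FIRE
t=13: input=1 -> V=4
t=14: input=1 -> V=7

Answer: 15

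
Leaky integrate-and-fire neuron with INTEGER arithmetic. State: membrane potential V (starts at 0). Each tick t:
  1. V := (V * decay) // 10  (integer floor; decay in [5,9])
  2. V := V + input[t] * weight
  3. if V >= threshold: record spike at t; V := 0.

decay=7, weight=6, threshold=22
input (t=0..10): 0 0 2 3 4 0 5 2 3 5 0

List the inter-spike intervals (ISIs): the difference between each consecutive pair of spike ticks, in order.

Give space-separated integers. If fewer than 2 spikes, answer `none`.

t=0: input=0 -> V=0
t=1: input=0 -> V=0
t=2: input=2 -> V=12
t=3: input=3 -> V=0 FIRE
t=4: input=4 -> V=0 FIRE
t=5: input=0 -> V=0
t=6: input=5 -> V=0 FIRE
t=7: input=2 -> V=12
t=8: input=3 -> V=0 FIRE
t=9: input=5 -> V=0 FIRE
t=10: input=0 -> V=0

Answer: 1 2 2 1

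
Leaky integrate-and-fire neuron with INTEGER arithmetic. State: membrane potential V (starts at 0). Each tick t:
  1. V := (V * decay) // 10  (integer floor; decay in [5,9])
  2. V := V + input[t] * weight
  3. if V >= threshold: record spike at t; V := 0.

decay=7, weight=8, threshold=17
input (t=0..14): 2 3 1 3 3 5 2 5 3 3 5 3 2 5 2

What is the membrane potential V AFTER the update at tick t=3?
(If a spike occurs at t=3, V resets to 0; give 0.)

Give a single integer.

Answer: 0

Derivation:
t=0: input=2 -> V=16
t=1: input=3 -> V=0 FIRE
t=2: input=1 -> V=8
t=3: input=3 -> V=0 FIRE
t=4: input=3 -> V=0 FIRE
t=5: input=5 -> V=0 FIRE
t=6: input=2 -> V=16
t=7: input=5 -> V=0 FIRE
t=8: input=3 -> V=0 FIRE
t=9: input=3 -> V=0 FIRE
t=10: input=5 -> V=0 FIRE
t=11: input=3 -> V=0 FIRE
t=12: input=2 -> V=16
t=13: input=5 -> V=0 FIRE
t=14: input=2 -> V=16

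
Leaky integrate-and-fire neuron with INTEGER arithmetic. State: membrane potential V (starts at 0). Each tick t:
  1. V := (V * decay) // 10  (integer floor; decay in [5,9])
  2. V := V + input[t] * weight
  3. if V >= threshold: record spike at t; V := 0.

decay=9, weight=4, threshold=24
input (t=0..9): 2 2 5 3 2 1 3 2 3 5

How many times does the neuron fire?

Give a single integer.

t=0: input=2 -> V=8
t=1: input=2 -> V=15
t=2: input=5 -> V=0 FIRE
t=3: input=3 -> V=12
t=4: input=2 -> V=18
t=5: input=1 -> V=20
t=6: input=3 -> V=0 FIRE
t=7: input=2 -> V=8
t=8: input=3 -> V=19
t=9: input=5 -> V=0 FIRE

Answer: 3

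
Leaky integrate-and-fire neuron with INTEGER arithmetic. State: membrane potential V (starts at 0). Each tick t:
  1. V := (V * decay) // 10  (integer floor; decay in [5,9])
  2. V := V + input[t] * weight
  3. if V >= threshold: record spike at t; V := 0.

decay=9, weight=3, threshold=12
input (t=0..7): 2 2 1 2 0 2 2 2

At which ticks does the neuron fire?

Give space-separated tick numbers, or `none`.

t=0: input=2 -> V=6
t=1: input=2 -> V=11
t=2: input=1 -> V=0 FIRE
t=3: input=2 -> V=6
t=4: input=0 -> V=5
t=5: input=2 -> V=10
t=6: input=2 -> V=0 FIRE
t=7: input=2 -> V=6

Answer: 2 6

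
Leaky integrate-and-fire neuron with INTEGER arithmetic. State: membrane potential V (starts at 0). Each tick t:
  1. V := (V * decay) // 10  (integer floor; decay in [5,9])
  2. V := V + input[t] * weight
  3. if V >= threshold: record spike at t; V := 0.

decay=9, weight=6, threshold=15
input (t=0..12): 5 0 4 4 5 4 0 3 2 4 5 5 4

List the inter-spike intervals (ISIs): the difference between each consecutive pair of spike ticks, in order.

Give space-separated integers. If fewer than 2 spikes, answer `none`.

Answer: 2 1 1 1 2 2 1 1 1

Derivation:
t=0: input=5 -> V=0 FIRE
t=1: input=0 -> V=0
t=2: input=4 -> V=0 FIRE
t=3: input=4 -> V=0 FIRE
t=4: input=5 -> V=0 FIRE
t=5: input=4 -> V=0 FIRE
t=6: input=0 -> V=0
t=7: input=3 -> V=0 FIRE
t=8: input=2 -> V=12
t=9: input=4 -> V=0 FIRE
t=10: input=5 -> V=0 FIRE
t=11: input=5 -> V=0 FIRE
t=12: input=4 -> V=0 FIRE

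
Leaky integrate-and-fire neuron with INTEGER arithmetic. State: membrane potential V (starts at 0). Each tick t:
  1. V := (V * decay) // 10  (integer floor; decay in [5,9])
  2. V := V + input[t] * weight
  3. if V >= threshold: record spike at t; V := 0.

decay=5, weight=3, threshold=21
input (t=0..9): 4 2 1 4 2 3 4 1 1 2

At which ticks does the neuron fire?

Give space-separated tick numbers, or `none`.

t=0: input=4 -> V=12
t=1: input=2 -> V=12
t=2: input=1 -> V=9
t=3: input=4 -> V=16
t=4: input=2 -> V=14
t=5: input=3 -> V=16
t=6: input=4 -> V=20
t=7: input=1 -> V=13
t=8: input=1 -> V=9
t=9: input=2 -> V=10

Answer: none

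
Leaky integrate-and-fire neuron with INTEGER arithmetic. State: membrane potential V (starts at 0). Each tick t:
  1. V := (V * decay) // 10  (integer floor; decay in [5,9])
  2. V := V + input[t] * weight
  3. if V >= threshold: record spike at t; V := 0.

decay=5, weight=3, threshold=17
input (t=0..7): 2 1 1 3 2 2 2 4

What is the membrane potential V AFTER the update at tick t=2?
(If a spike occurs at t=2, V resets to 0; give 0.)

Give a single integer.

t=0: input=2 -> V=6
t=1: input=1 -> V=6
t=2: input=1 -> V=6
t=3: input=3 -> V=12
t=4: input=2 -> V=12
t=5: input=2 -> V=12
t=6: input=2 -> V=12
t=7: input=4 -> V=0 FIRE

Answer: 6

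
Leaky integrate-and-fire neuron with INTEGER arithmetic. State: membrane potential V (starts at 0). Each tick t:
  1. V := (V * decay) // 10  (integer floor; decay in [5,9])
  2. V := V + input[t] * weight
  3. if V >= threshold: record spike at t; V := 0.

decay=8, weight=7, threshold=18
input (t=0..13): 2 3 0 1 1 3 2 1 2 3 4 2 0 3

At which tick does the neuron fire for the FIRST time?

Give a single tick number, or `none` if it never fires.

Answer: 1

Derivation:
t=0: input=2 -> V=14
t=1: input=3 -> V=0 FIRE
t=2: input=0 -> V=0
t=3: input=1 -> V=7
t=4: input=1 -> V=12
t=5: input=3 -> V=0 FIRE
t=6: input=2 -> V=14
t=7: input=1 -> V=0 FIRE
t=8: input=2 -> V=14
t=9: input=3 -> V=0 FIRE
t=10: input=4 -> V=0 FIRE
t=11: input=2 -> V=14
t=12: input=0 -> V=11
t=13: input=3 -> V=0 FIRE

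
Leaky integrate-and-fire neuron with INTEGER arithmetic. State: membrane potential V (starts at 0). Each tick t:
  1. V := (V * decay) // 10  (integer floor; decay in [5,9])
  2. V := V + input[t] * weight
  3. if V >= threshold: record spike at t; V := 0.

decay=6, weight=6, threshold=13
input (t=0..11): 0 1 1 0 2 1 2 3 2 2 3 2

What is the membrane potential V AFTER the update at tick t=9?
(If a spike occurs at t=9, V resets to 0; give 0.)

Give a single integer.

Answer: 0

Derivation:
t=0: input=0 -> V=0
t=1: input=1 -> V=6
t=2: input=1 -> V=9
t=3: input=0 -> V=5
t=4: input=2 -> V=0 FIRE
t=5: input=1 -> V=6
t=6: input=2 -> V=0 FIRE
t=7: input=3 -> V=0 FIRE
t=8: input=2 -> V=12
t=9: input=2 -> V=0 FIRE
t=10: input=3 -> V=0 FIRE
t=11: input=2 -> V=12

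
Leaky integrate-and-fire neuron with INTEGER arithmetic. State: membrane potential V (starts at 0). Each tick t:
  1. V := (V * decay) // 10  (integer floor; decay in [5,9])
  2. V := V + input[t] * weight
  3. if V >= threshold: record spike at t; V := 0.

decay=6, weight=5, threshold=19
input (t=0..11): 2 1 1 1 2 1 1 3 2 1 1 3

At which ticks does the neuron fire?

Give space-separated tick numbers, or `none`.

t=0: input=2 -> V=10
t=1: input=1 -> V=11
t=2: input=1 -> V=11
t=3: input=1 -> V=11
t=4: input=2 -> V=16
t=5: input=1 -> V=14
t=6: input=1 -> V=13
t=7: input=3 -> V=0 FIRE
t=8: input=2 -> V=10
t=9: input=1 -> V=11
t=10: input=1 -> V=11
t=11: input=3 -> V=0 FIRE

Answer: 7 11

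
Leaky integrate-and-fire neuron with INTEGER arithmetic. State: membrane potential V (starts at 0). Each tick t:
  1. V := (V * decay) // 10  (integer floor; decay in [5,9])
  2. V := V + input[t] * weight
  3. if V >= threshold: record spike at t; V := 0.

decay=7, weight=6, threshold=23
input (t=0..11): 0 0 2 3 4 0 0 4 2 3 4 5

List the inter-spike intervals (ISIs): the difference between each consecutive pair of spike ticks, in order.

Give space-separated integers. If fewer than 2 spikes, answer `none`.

t=0: input=0 -> V=0
t=1: input=0 -> V=0
t=2: input=2 -> V=12
t=3: input=3 -> V=0 FIRE
t=4: input=4 -> V=0 FIRE
t=5: input=0 -> V=0
t=6: input=0 -> V=0
t=7: input=4 -> V=0 FIRE
t=8: input=2 -> V=12
t=9: input=3 -> V=0 FIRE
t=10: input=4 -> V=0 FIRE
t=11: input=5 -> V=0 FIRE

Answer: 1 3 2 1 1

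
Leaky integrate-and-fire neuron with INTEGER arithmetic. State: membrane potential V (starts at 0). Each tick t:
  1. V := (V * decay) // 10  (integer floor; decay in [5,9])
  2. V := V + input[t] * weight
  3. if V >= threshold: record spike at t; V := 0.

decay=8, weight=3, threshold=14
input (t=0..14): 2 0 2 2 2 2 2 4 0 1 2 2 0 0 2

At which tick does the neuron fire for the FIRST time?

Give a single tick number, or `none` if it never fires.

Answer: 4

Derivation:
t=0: input=2 -> V=6
t=1: input=0 -> V=4
t=2: input=2 -> V=9
t=3: input=2 -> V=13
t=4: input=2 -> V=0 FIRE
t=5: input=2 -> V=6
t=6: input=2 -> V=10
t=7: input=4 -> V=0 FIRE
t=8: input=0 -> V=0
t=9: input=1 -> V=3
t=10: input=2 -> V=8
t=11: input=2 -> V=12
t=12: input=0 -> V=9
t=13: input=0 -> V=7
t=14: input=2 -> V=11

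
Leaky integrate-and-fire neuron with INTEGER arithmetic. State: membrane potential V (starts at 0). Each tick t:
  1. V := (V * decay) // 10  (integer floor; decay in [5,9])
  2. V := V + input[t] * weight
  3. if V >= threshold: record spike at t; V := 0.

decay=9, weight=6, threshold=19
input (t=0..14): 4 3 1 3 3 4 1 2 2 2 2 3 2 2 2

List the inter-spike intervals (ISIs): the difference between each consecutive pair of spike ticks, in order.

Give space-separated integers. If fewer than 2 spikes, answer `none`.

Answer: 2 2 1 3 2 2 2

Derivation:
t=0: input=4 -> V=0 FIRE
t=1: input=3 -> V=18
t=2: input=1 -> V=0 FIRE
t=3: input=3 -> V=18
t=4: input=3 -> V=0 FIRE
t=5: input=4 -> V=0 FIRE
t=6: input=1 -> V=6
t=7: input=2 -> V=17
t=8: input=2 -> V=0 FIRE
t=9: input=2 -> V=12
t=10: input=2 -> V=0 FIRE
t=11: input=3 -> V=18
t=12: input=2 -> V=0 FIRE
t=13: input=2 -> V=12
t=14: input=2 -> V=0 FIRE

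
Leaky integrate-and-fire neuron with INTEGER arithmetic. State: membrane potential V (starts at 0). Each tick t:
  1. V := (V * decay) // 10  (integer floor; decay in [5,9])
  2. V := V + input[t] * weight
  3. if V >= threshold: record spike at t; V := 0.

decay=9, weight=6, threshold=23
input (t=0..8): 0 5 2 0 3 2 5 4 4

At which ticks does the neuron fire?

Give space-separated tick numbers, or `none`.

t=0: input=0 -> V=0
t=1: input=5 -> V=0 FIRE
t=2: input=2 -> V=12
t=3: input=0 -> V=10
t=4: input=3 -> V=0 FIRE
t=5: input=2 -> V=12
t=6: input=5 -> V=0 FIRE
t=7: input=4 -> V=0 FIRE
t=8: input=4 -> V=0 FIRE

Answer: 1 4 6 7 8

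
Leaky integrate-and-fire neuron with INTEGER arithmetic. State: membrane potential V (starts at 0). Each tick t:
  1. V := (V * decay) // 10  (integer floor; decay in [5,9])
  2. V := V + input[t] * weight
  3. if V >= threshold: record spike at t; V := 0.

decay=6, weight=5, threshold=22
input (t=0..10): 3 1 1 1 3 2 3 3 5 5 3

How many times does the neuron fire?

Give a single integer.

Answer: 4

Derivation:
t=0: input=3 -> V=15
t=1: input=1 -> V=14
t=2: input=1 -> V=13
t=3: input=1 -> V=12
t=4: input=3 -> V=0 FIRE
t=5: input=2 -> V=10
t=6: input=3 -> V=21
t=7: input=3 -> V=0 FIRE
t=8: input=5 -> V=0 FIRE
t=9: input=5 -> V=0 FIRE
t=10: input=3 -> V=15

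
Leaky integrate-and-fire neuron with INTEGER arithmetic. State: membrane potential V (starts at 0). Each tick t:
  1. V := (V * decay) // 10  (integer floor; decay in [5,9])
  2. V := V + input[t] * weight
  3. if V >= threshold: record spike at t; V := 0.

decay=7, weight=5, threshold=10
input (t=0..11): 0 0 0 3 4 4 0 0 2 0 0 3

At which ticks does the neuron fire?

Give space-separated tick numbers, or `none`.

Answer: 3 4 5 8 11

Derivation:
t=0: input=0 -> V=0
t=1: input=0 -> V=0
t=2: input=0 -> V=0
t=3: input=3 -> V=0 FIRE
t=4: input=4 -> V=0 FIRE
t=5: input=4 -> V=0 FIRE
t=6: input=0 -> V=0
t=7: input=0 -> V=0
t=8: input=2 -> V=0 FIRE
t=9: input=0 -> V=0
t=10: input=0 -> V=0
t=11: input=3 -> V=0 FIRE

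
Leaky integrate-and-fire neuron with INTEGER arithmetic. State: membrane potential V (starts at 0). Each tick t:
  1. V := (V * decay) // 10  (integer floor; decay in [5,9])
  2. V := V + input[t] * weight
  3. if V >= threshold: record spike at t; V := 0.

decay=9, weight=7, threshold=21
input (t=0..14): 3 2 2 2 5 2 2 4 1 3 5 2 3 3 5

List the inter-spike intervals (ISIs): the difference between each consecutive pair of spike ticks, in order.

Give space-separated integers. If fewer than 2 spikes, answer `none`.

Answer: 2 2 2 1 2 1 2 1 1

Derivation:
t=0: input=3 -> V=0 FIRE
t=1: input=2 -> V=14
t=2: input=2 -> V=0 FIRE
t=3: input=2 -> V=14
t=4: input=5 -> V=0 FIRE
t=5: input=2 -> V=14
t=6: input=2 -> V=0 FIRE
t=7: input=4 -> V=0 FIRE
t=8: input=1 -> V=7
t=9: input=3 -> V=0 FIRE
t=10: input=5 -> V=0 FIRE
t=11: input=2 -> V=14
t=12: input=3 -> V=0 FIRE
t=13: input=3 -> V=0 FIRE
t=14: input=5 -> V=0 FIRE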